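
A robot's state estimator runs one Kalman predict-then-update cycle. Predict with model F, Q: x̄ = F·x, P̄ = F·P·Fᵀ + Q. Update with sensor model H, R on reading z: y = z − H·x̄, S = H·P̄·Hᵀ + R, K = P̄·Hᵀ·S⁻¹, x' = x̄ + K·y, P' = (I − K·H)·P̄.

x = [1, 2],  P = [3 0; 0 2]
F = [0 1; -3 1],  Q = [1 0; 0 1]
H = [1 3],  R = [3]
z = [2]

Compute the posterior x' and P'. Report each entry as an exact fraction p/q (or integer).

x' = [67/32, -1/24]
P' = [87/32 -7/8; -7/8 11/18]

x̄ = F·x = [2, -1]
P̄ = F·P·Fᵀ + Q = [3 2; 2 30]
y = z − H·x̄ = [3]
S = H·P̄·Hᵀ + R = [288]
K = P̄·Hᵀ·S⁻¹ = [1/32; 23/72]
x' = x̄ + K·y = [67/32, -1/24]
P' = (I − K·H)·P̄ = [87/32 -7/8; -7/8 11/18]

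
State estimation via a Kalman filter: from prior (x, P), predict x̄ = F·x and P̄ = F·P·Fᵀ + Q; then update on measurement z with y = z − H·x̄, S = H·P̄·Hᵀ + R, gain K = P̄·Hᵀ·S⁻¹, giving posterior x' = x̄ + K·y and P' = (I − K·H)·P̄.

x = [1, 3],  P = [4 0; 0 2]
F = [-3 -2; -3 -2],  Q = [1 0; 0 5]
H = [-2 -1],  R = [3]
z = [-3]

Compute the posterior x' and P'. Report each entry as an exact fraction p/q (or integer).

x' = [29/34, 73/68]
P' = [101/102 -203/204; -203/204 1223/408]

x̄ = F·x = [-9, -9]
P̄ = F·P·Fᵀ + Q = [45 44; 44 49]
y = z − H·x̄ = [-30]
S = H·P̄·Hᵀ + R = [408]
K = P̄·Hᵀ·S⁻¹ = [-67/204; -137/408]
x' = x̄ + K·y = [29/34, 73/68]
P' = (I − K·H)·P̄ = [101/102 -203/204; -203/204 1223/408]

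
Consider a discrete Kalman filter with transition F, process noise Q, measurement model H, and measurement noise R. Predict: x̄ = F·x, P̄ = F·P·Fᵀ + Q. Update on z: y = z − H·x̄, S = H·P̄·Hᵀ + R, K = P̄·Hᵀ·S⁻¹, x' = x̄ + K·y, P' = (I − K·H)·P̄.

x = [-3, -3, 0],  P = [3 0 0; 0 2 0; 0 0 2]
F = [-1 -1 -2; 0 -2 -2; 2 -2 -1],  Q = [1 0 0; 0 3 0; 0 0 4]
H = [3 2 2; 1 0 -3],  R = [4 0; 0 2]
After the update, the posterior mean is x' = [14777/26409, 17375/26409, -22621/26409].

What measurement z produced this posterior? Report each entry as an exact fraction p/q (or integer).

x̄ = F·x = [6, 6, 0]
P̄ = F·P·Fᵀ + Q = [14 12 2; 12 19 12; 2 12 26]
S = H·P̄·Hᵀ + R = [574 -176; -176 238]
K = P̄·Hᵀ·S⁻¹ = [4517/26409 4228/26409; 4775/26409 868/26409; 1535/26409 -7298/26409]
x' − x̄ = [-143677/26409, -141079/26409, -22621/26409] = K·y
y = (KᵀK)⁻¹·Kᵀ·(x' − x̄) = [-29, -3]
z = y + H·x̄ = [-29, -3] + [30, 6] = [1, 3]

z = [1, 3]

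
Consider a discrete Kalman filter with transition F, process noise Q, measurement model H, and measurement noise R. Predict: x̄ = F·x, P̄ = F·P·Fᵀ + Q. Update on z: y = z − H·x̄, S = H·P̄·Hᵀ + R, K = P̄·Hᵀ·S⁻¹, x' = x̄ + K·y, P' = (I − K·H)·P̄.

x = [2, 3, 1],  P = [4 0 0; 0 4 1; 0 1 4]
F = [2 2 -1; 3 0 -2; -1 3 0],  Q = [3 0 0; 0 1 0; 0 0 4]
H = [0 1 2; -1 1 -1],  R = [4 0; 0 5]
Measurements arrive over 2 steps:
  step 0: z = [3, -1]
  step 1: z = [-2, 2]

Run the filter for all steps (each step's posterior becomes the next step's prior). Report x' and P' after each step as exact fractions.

step 0: x̄ = F·x = [9, 4, 7]
step 0: P̄ = F·P·Fᵀ + Q = [35 28 13; 28 53 -18; 13 -18 44]
step 0: y = z − H·x̄ = [-15, 11]
step 0: S = H·P̄·Hᵀ + R = [161 -107; -107 143]
step 0: K = P̄·Hᵀ·S⁻¹ = [2791/5787 1279/5787; 1172/1929 1457/1929; 1985/11574 -4585/11574]
step 0: x' = x̄ + K·y = [24287/5787, 6163/1929, 404/5787]
step 0: P' = (I − K·H)·P̄ = [77411/5787 19864/1929 -24214/5787; 19864/1929 6554/643 -7487/1929; -24214/5787 -7487/1929 26431/11574]
step 1: x̄ = F·x = [85148/5787, 72053/5787, 31180/5787]
step 1: P̄ = F·P·Fᵀ + Q = [2479201/11574 1107791/5787 480631/5787; 1107791/5787 1045916/5787 390433/5787; 480631/5787 390433/5787 273881/5787]
step 1: y = z − H·x̄ = [-145987/5787, 55849/5787]
step 1: S = H·P̄·Hᵀ + R = [3726320/5787 -1180466/5787; -1180466/5787 1106293/11574]
step 1: K = P̄·Hᵀ·S⁻¹ = [145679709/230758904 13849787/57689726; 82347305/115379452 20347749/28844863; 30819561/230758904 -21528215/57689726]
step 1: x' = x̄ + K·y = [254933903/230758904, 144704575/115379452, -365216821/230758904]
step 1: P' = (I − K·H)·P̄ = [3206928587/230758904 1258427915/115379452 -967068497/230758904; 1258427915/115379452 610025835/57689726 -445331225/115379452; -967068497/230758904 -445331225/115379452 506970347/230758904]

step 0: x' = [24287/5787, 6163/1929, 404/5787], P' = [77411/5787 19864/1929 -24214/5787; 19864/1929 6554/643 -7487/1929; -24214/5787 -7487/1929 26431/11574]
step 1: x' = [254933903/230758904, 144704575/115379452, -365216821/230758904], P' = [3206928587/230758904 1258427915/115379452 -967068497/230758904; 1258427915/115379452 610025835/57689726 -445331225/115379452; -967068497/230758904 -445331225/115379452 506970347/230758904]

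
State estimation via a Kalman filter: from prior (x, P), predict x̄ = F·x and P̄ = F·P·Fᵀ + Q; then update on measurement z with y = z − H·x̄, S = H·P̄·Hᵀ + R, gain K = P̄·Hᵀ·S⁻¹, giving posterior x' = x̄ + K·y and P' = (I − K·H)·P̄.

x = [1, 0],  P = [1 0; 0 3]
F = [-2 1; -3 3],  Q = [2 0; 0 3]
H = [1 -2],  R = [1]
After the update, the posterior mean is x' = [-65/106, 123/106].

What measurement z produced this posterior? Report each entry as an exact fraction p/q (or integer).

z = [-3]

x̄ = F·x = [-2, -3]
P̄ = F·P·Fᵀ + Q = [9 15; 15 39]
S = H·P̄·Hᵀ + R = [106]
K = P̄·Hᵀ·S⁻¹ = [-21/106; -63/106]
x' − x̄ = [147/106, 441/106] = K·y
y = (KᵀK)⁻¹·Kᵀ·(x' − x̄) = [-7]
z = y + H·x̄ = [-7] + [4] = [-3]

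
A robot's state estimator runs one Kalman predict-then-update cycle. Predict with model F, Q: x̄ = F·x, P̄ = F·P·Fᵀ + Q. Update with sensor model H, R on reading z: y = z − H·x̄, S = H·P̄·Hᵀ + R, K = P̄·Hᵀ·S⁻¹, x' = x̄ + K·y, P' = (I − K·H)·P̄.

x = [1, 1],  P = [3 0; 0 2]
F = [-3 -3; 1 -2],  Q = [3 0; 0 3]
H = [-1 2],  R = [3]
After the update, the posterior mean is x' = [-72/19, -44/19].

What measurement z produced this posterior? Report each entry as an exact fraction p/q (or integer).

x̄ = F·x = [-6, -1]
P̄ = F·P·Fᵀ + Q = [48 3; 3 14]
S = H·P̄·Hᵀ + R = [95]
K = P̄·Hᵀ·S⁻¹ = [-42/95; 5/19]
x' − x̄ = [42/19, -25/19] = K·y
y = (KᵀK)⁻¹·Kᵀ·(x' − x̄) = [-5]
z = y + H·x̄ = [-5] + [4] = [-1]

z = [-1]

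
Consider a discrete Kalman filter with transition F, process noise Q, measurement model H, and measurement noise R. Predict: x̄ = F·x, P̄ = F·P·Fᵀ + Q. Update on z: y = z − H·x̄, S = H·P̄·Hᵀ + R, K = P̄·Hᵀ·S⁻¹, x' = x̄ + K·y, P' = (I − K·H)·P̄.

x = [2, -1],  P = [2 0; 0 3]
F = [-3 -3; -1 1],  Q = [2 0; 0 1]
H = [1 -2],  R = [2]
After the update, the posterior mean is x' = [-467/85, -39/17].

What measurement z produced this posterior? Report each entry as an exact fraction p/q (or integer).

x̄ = F·x = [-3, -3]
P̄ = F·P·Fᵀ + Q = [47 -3; -3 6]
S = H·P̄·Hᵀ + R = [85]
K = P̄·Hᵀ·S⁻¹ = [53/85; -3/17]
x' − x̄ = [-212/85, 12/17] = K·y
y = (KᵀK)⁻¹·Kᵀ·(x' − x̄) = [-4]
z = y + H·x̄ = [-4] + [3] = [-1]

z = [-1]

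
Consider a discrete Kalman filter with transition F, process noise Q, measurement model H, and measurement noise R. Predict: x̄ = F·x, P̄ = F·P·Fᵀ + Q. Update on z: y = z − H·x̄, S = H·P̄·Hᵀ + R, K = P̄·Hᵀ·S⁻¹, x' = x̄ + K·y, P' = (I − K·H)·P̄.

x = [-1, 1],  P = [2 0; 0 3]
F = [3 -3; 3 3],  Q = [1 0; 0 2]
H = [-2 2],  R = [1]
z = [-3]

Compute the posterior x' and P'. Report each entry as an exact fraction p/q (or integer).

x' = [-204/89, -336/89]
P' = [1674/89 1663/89; 1663/89 8371/445]

x̄ = F·x = [-6, 0]
P̄ = F·P·Fᵀ + Q = [46 -9; -9 47]
y = z − H·x̄ = [-15]
S = H·P̄·Hᵀ + R = [445]
K = P̄·Hᵀ·S⁻¹ = [-22/89; 112/445]
x' = x̄ + K·y = [-204/89, -336/89]
P' = (I − K·H)·P̄ = [1674/89 1663/89; 1663/89 8371/445]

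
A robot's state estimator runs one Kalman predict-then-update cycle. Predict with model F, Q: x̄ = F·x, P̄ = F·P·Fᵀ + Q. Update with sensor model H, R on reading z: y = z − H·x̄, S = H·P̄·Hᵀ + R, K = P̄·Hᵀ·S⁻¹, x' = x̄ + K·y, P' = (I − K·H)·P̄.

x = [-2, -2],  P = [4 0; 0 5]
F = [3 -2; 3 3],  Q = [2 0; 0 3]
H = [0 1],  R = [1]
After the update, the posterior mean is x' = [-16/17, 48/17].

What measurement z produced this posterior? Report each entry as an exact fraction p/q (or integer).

x̄ = F·x = [-2, -12]
P̄ = F·P·Fᵀ + Q = [58 6; 6 84]
S = H·P̄·Hᵀ + R = [85]
K = P̄·Hᵀ·S⁻¹ = [6/85; 84/85]
x' − x̄ = [18/17, 252/17] = K·y
y = (KᵀK)⁻¹·Kᵀ·(x' − x̄) = [15]
z = y + H·x̄ = [15] + [-12] = [3]

z = [3]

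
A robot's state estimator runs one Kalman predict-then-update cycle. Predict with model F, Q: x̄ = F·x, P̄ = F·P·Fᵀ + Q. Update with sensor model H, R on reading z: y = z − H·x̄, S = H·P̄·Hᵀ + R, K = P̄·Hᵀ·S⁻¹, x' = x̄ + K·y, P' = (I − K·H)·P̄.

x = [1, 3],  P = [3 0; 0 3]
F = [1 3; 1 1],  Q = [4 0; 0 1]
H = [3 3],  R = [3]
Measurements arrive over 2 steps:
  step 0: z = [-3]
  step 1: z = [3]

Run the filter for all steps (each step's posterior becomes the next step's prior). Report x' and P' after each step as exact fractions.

step 0: x̄ = F·x = [10, 4]
step 0: P̄ = F·P·Fᵀ + Q = [34 12; 12 7]
step 0: y = z − H·x̄ = [-45]
step 0: S = H·P̄·Hᵀ + R = [588]
step 0: K = P̄·Hᵀ·S⁻¹ = [23/98; 19/196]
step 0: x' = x̄ + K·y = [-55/98, -71/196]
step 0: P' = (I − K·H)·P̄ = [79/49 -135/98; -135/98 289/196]
step 1: x̄ = F·x = [-323/196, -181/196]
step 1: P̄ = F·P·Fᵀ + Q = [2081/196 103/196; 103/196 261/196]
step 1: y = z − H·x̄ = [75/7]
step 1: S = H·P̄·Hᵀ + R = [120]
step 1: K = P̄·Hᵀ·S⁻¹ = [39/140; 13/280]
step 1: x' = x̄ + K·y = [131/98, -167/392]
step 1: P' = (I − K·H)·P̄ = [1279/980 -503/490; -503/490 2103/1960]

step 0: x' = [-55/98, -71/196], P' = [79/49 -135/98; -135/98 289/196]
step 1: x' = [131/98, -167/392], P' = [1279/980 -503/490; -503/490 2103/1960]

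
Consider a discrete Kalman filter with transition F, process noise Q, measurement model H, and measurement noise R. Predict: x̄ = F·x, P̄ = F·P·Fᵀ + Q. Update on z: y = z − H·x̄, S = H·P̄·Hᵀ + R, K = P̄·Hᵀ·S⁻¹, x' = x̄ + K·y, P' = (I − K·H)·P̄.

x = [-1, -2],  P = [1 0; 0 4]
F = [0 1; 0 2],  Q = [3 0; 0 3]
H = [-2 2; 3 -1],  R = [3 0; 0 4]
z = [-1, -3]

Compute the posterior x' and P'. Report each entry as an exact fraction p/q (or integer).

x̄ = F·x = [-2, -4]
P̄ = F·P·Fᵀ + Q = [7 8; 8 19]
y = z − H·x̄ = [3, -1]
S = H·P̄·Hᵀ + R = [43 -16; -16 38]
K = P̄·Hᵀ·S⁻¹ = [142/689 591/1378; 458/689 567/1378]
x' = x̄ + K·y = [-2495/1378, -3331/1378]
P' = (I − K·H)·P̄ = [1395/1378 1821/1378; 1821/1378 3195/1378]

x' = [-2495/1378, -3331/1378]
P' = [1395/1378 1821/1378; 1821/1378 3195/1378]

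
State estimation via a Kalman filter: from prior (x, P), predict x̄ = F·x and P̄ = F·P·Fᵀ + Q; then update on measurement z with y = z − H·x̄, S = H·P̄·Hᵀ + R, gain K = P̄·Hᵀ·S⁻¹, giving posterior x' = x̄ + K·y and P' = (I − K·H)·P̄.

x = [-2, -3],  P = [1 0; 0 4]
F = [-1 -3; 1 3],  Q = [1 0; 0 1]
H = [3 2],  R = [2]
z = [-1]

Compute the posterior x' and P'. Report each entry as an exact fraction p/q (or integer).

x̄ = F·x = [11, -11]
P̄ = F·P·Fᵀ + Q = [38 -37; -37 38]
y = z − H·x̄ = [-12]
S = H·P̄·Hᵀ + R = [52]
K = P̄·Hᵀ·S⁻¹ = [10/13; -35/52]
x' = x̄ + K·y = [23/13, -38/13]
P' = (I − K·H)·P̄ = [94/13 -131/13; -131/13 751/52]

x' = [23/13, -38/13]
P' = [94/13 -131/13; -131/13 751/52]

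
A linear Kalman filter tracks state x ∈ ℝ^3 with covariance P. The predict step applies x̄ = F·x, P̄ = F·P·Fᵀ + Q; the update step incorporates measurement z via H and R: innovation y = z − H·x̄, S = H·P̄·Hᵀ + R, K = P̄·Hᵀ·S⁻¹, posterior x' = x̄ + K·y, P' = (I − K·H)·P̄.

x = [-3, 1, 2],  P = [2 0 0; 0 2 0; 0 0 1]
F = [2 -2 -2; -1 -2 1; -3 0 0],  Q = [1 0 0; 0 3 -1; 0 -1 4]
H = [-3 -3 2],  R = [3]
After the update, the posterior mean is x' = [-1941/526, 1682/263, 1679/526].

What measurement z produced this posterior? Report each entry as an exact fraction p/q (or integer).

z = [-2]

x̄ = F·x = [-12, 3, 9]
P̄ = F·P·Fᵀ + Q = [21 2 -12; 2 14 5; -12 5 22]
S = H·P̄·Hᵀ + R = [526]
K = P̄·Hᵀ·S⁻¹ = [-93/526; -19/263; 65/526]
x' − x̄ = [4371/526, 893/263, -3055/526] = K·y
y = (KᵀK)⁻¹·Kᵀ·(x' − x̄) = [-47]
z = y + H·x̄ = [-47] + [45] = [-2]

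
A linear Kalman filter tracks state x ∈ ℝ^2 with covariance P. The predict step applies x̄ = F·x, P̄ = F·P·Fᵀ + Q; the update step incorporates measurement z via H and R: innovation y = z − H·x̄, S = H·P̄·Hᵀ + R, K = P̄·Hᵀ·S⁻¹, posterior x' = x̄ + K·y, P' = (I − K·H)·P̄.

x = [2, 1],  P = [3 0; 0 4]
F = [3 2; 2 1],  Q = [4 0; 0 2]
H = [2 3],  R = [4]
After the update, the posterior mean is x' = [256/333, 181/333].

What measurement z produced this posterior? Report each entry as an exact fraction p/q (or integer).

z = [3]

x̄ = F·x = [8, 5]
P̄ = F·P·Fᵀ + Q = [47 26; 26 18]
S = H·P̄·Hᵀ + R = [666]
K = P̄·Hᵀ·S⁻¹ = [86/333; 53/333]
x' − x̄ = [-2408/333, -1484/333] = K·y
y = (KᵀK)⁻¹·Kᵀ·(x' − x̄) = [-28]
z = y + H·x̄ = [-28] + [31] = [3]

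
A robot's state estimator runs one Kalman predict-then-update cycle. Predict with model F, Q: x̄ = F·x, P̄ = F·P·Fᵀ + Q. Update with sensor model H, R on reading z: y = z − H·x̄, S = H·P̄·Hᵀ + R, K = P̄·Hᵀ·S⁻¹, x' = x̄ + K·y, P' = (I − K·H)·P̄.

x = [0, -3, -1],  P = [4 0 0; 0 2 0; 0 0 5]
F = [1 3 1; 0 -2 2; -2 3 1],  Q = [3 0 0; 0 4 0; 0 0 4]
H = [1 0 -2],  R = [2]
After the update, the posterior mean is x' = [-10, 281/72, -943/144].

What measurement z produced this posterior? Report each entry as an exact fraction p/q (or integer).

x̄ = F·x = [-10, 4, -10]
P̄ = F·P·Fᵀ + Q = [30 -2 15; -2 32 -2; 15 -2 43]
S = H·P̄·Hᵀ + R = [144]
K = P̄·Hᵀ·S⁻¹ = [0; 1/72; -71/144]
x' − x̄ = [0, -7/72, 497/144] = K·y
y = (KᵀK)⁻¹·Kᵀ·(x' − x̄) = [-7]
z = y + H·x̄ = [-7] + [10] = [3]

z = [3]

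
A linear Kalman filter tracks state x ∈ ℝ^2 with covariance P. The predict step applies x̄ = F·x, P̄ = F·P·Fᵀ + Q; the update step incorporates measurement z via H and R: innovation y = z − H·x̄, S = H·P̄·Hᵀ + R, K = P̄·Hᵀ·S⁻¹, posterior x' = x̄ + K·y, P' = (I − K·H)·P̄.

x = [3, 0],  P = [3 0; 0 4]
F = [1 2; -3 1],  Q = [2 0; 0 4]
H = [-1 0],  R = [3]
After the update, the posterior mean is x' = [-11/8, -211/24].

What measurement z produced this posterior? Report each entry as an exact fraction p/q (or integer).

x̄ = F·x = [3, -9]
P̄ = F·P·Fᵀ + Q = [21 -1; -1 35]
S = H·P̄·Hᵀ + R = [24]
K = P̄·Hᵀ·S⁻¹ = [-7/8; 1/24]
x' − x̄ = [-35/8, 5/24] = K·y
y = (KᵀK)⁻¹·Kᵀ·(x' − x̄) = [5]
z = y + H·x̄ = [5] + [-3] = [2]

z = [2]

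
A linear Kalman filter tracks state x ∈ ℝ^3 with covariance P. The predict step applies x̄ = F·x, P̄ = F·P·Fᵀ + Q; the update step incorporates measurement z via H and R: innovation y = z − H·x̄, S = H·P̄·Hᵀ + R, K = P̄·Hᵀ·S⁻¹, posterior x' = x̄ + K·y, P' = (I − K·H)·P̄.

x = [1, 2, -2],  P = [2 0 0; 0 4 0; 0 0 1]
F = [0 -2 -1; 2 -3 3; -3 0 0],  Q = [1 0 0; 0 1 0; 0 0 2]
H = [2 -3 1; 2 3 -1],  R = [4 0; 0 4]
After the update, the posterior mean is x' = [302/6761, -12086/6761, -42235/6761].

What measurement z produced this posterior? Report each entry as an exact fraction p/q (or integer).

z = [-1, 1]

x̄ = F·x = [-2, -10, -3]
P̄ = F·P·Fᵀ + Q = [18 21 0; 21 54 -12; 0 -12 20]
S = H·P̄·Hᵀ + R = [402 -506; -506 906]
K = P̄·Hᵀ·S⁻¹ = [1602/6761 3267/13522; -1287/13522 2505/13522; 1400/6761 364/6761]
x' − x̄ = [13824/6761, 55524/6761, -21952/6761] = K·y
y = (KᵀK)⁻¹·Kᵀ·(x' − x̄) = [-24, 32]
z = y + H·x̄ = [-24, 32] + [23, -31] = [-1, 1]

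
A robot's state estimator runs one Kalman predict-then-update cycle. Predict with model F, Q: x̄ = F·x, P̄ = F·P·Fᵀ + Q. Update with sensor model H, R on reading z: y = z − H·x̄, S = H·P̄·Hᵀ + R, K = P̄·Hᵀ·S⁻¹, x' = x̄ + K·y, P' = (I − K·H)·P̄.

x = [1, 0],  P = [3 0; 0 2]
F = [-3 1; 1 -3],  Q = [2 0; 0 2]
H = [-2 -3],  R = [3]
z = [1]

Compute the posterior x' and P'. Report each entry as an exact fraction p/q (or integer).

x̄ = F·x = [-3, 1]
P̄ = F·P·Fᵀ + Q = [31 -15; -15 23]
y = z − H·x̄ = [-2]
S = H·P̄·Hᵀ + R = [154]
K = P̄·Hᵀ·S⁻¹ = [-17/154; -39/154]
x' = x̄ + K·y = [-214/77, 116/77]
P' = (I − K·H)·P̄ = [4485/154 -2973/154; -2973/154 2021/154]

x' = [-214/77, 116/77]
P' = [4485/154 -2973/154; -2973/154 2021/154]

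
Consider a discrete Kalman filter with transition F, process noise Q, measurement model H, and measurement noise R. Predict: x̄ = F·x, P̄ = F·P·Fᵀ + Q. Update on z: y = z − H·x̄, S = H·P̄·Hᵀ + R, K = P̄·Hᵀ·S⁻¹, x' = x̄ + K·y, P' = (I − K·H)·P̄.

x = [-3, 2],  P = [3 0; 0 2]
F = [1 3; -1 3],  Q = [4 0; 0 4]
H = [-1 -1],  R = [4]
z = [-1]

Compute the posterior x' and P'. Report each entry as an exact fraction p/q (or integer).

x' = [-47/21, 79/21]
P' = [125/21 -85/21; -85/21 125/21]

x̄ = F·x = [3, 9]
P̄ = F·P·Fᵀ + Q = [25 15; 15 25]
y = z − H·x̄ = [11]
S = H·P̄·Hᵀ + R = [84]
K = P̄·Hᵀ·S⁻¹ = [-10/21; -10/21]
x' = x̄ + K·y = [-47/21, 79/21]
P' = (I − K·H)·P̄ = [125/21 -85/21; -85/21 125/21]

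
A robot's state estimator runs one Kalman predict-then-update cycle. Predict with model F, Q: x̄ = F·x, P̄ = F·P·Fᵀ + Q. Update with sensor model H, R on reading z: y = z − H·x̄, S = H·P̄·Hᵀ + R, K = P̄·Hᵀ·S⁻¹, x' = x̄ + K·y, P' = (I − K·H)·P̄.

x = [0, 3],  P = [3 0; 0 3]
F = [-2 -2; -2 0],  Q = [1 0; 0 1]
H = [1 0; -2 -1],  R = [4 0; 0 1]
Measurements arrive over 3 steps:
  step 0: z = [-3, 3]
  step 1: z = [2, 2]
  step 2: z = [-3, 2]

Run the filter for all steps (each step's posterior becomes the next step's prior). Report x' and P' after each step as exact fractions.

step 0: x' = [-1137/427, 273/122], P' = [412/427 -100/61; -100/61 447/122]
step 1: x' = [-16654/8035, 74236/24105], P' = [8604/8035 -14332/8035; -14332/8035 181241/48210]
step 2: x' = [-3877921/1280223, 5341960/1280223], P' = [1441036/1280223 -2436076/1280223; -2436076/1280223 10278479/2560446]

step 0: x̄ = F·x = [-6, 0]
step 0: P̄ = F·P·Fᵀ + Q = [25 12; 12 13]
step 0: y = z − H·x̄ = [3, -9]
step 0: S = H·P̄·Hᵀ + R = [29 -62; -62 162]
step 0: K = P̄·Hᵀ·S⁻¹ = [103/427 -124/427; -25/61 -47/122]
step 0: x' = x̄ + K·y = [-1137/427, 273/122]
step 0: P' = (I − K·H)·P̄ = [412/427 -100/61; -100/61 447/122]
step 1: x̄ = F·x = [363/427, 2274/427]
step 1: P̄ = F·P·Fᵀ + Q = [2733/427 -1152/427; -1152/427 2075/427]
step 1: y = z − H·x̄ = [491/427, 3854/427]
step 1: S = H·P̄·Hᵀ + R = [4441/427 -4314/427; -4314/427 8826/427]
step 1: K = P̄·Hᵀ·S⁻¹ = [2151/8035 -2876/8035; -3583/8035 -9257/48210]
step 1: x' = x̄ + K·y = [-16654/8035, 74236/24105]
step 1: P' = (I − K·H)·P̄ = [8604/8035 -14332/8035; -14332/8035 181241/48210]
step 2: x̄ = F·x = [-48548/24105, 33308/8035]
step 2: P̄ = F·P·Fᵀ + Q = [145867/24105 -22912/8035; -22912/8035 42451/8035]
step 2: y = z − H·x̄ = [-23767/24105, 51038/24105]
step 2: S = H·P̄·Hᵀ + R = [242287/24105 -222998/24105; -222998/24105 459982/24105]
step 2: K = P̄·Hᵀ·S⁻¹ = [360259/1280223 -445996/1280223; -609019/1280223 -534175/2560446]
step 2: x' = x̄ + K·y = [-3877921/1280223, 5341960/1280223]
step 2: P' = (I − K·H)·P̄ = [1441036/1280223 -2436076/1280223; -2436076/1280223 10278479/2560446]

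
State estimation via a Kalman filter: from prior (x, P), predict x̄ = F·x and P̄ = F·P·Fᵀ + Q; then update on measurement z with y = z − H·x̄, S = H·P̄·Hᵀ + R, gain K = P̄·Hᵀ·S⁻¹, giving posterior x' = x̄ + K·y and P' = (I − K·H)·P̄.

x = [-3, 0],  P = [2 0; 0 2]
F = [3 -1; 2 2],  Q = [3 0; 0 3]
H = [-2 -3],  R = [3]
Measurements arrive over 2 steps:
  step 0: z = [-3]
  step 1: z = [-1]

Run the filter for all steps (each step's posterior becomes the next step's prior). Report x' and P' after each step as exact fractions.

step 0: x̄ = F·x = [-9, -6]
step 0: P̄ = F·P·Fᵀ + Q = [23 8; 8 19]
step 0: y = z − H·x̄ = [-39]
step 0: S = H·P̄·Hᵀ + R = [362]
step 0: K = P̄·Hᵀ·S⁻¹ = [-35/181; -73/362]
step 0: x' = x̄ + K·y = [-264/181, 675/362]
step 0: P' = (I − K·H)·P̄ = [1713/181 -1107/181; -1107/181 1549/362]
step 1: x̄ = F·x = [-2259/362, 147/181]
step 1: P̄ = F·P·Fᵀ + Q = [46753/362 4301/181; 4301/181 1637/181]
step 1: y = z − H·x̄ = [-1999/181]
step 1: S = H·P̄·Hᵀ + R = [160394/181]
step 1: K = P̄·Hᵀ·S⁻¹ = [-29828/80197; -13513/160394]
step 1: x' = x̄ + K·y = [-342059/160394, 279505/160394]
step 1: P' = (I − K·H)·P̄ = [1053105/160394 -321207/80197; -321207/80197 441789/160394]

step 0: x' = [-264/181, 675/362], P' = [1713/181 -1107/181; -1107/181 1549/362]
step 1: x' = [-342059/160394, 279505/160394], P' = [1053105/160394 -321207/80197; -321207/80197 441789/160394]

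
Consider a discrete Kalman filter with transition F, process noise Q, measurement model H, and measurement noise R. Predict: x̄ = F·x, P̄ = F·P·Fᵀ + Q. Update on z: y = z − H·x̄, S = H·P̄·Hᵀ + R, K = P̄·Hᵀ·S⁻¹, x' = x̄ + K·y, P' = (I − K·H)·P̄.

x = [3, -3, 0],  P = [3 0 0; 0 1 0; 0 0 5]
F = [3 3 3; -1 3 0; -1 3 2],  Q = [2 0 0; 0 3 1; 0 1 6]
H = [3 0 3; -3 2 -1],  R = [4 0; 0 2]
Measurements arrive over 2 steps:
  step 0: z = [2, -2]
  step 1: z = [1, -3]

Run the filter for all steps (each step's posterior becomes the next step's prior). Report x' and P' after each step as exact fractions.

step 0: x̄ = F·x = [0, -12, -12]
step 0: P̄ = F·P·Fᵀ + Q = [83 0 30; 0 15 13; 30 13 38]
step 0: y = z − H·x̄ = [38, 10]
step 0: S = H·P̄·Hᵀ + R = [1633 -1143; -1143 975]
step 0: K = P̄·Hᵀ·S⁻¹ = [1938/47621 -11355/47621; 1368/6803 5167/20409; 13719/47621 11101/47621]
step 0: x' = x̄ + K·y = [-39906/47621, -37286/20409, 60880/47621]
step 0: P' = (I − K·H)·P̄ = [127516/47621 16779/6803 -124932/47621; 16779/6803 58240/20409 -14955/6803; -124932/47621 -14955/6803 143224/47621]
step 1: x̄ = F·x = [-198080/47621, -221096/47621, -99336/47621]
step 1: P̄ = F·P·Fᵀ + Q = [1735990/47621 977841/47621 459483/47621; 977841/47621 788701/47621 315213/47621; 459483/47621 315213/47621 747968/47621]
step 1: y = z − H·x̄ = [134267/6803, -56321/6803]
step 1: S = H·P̄·Hᵀ + R = [4402400/6803 -2231898/6803; -2231898/6803 1340554/6803]
step 1: K = P̄·Hᵀ·S⁻¹ = [98688/1166177 -17224389/67638266; 266106/1166177 6824789/33819133; 274629/1166177 15736457/67638266]
step 1: x' = x̄ + K·y = [-180421007/473467862, -428471115/236733931, 301002601/473467862]
step 1: P' = (I − K·H)·P̄ = [2320496215/473467862 1113318522/236733931 -2267073111/473467862; 1113318522/236733931 1197105057/236733931 -1041292498/236733931; -2267073111/473467862 -1041292498/236733931 2415738943/473467862]

step 0: x' = [-39906/47621, -37286/20409, 60880/47621], P' = [127516/47621 16779/6803 -124932/47621; 16779/6803 58240/20409 -14955/6803; -124932/47621 -14955/6803 143224/47621]
step 1: x' = [-180421007/473467862, -428471115/236733931, 301002601/473467862], P' = [2320496215/473467862 1113318522/236733931 -2267073111/473467862; 1113318522/236733931 1197105057/236733931 -1041292498/236733931; -2267073111/473467862 -1041292498/236733931 2415738943/473467862]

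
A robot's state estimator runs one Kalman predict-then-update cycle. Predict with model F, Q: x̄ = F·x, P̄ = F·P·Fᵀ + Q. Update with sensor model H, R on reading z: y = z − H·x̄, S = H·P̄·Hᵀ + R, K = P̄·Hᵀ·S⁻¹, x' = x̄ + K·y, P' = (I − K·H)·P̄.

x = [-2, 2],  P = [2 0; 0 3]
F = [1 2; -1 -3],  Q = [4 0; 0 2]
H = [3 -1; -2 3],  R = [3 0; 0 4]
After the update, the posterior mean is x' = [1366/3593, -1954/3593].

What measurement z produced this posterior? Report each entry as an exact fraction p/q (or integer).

z = [2, -2]

x̄ = F·x = [2, -4]
P̄ = F·P·Fᵀ + Q = [18 -20; -20 31]
S = H·P̄·Hᵀ + R = [316 -421; -421 595]
K = P̄·Hᵀ·S⁻¹ = [3614/10779 818/10779; 616/3593 1239/3593]
x' − x̄ = [-5820/3593, 12418/3593] = K·y
y = (KᵀK)⁻¹·Kᵀ·(x' − x̄) = [-8, 14]
z = y + H·x̄ = [-8, 14] + [10, -16] = [2, -2]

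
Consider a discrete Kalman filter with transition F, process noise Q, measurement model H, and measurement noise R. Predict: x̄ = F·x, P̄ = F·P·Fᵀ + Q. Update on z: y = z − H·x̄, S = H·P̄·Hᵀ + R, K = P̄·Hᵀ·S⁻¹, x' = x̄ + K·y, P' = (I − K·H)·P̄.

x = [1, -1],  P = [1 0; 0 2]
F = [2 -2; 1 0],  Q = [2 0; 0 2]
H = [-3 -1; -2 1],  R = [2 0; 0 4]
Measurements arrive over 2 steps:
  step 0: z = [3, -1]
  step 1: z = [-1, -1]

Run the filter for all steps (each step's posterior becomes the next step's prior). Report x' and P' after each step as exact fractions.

step 0: x̄ = F·x = [4, 1]
step 0: P̄ = F·P·Fᵀ + Q = [14 2; 2 3]
step 0: y = z − H·x̄ = [16, 6]
step 0: S = H·P̄·Hᵀ + R = [143 79; 79 55]
step 0: K = P̄·Hᵀ·S⁻¹ = [-183/812 -121/812; -52/203 71/203]
step 0: x' = x̄ + K·y = [-1/2, -1]
step 0: P' = (I − K·H)·P̄ = [85/406 -36/203; -36/203 212/203]
step 1: x̄ = F·x = [1, -1/2]
step 1: P̄ = F·P·Fᵀ + Q = [1712/203 157/203; 157/203 897/406]
step 1: y = z − H·x̄ = [3/2, 3/2]
step 1: S = H·P̄·Hᵀ + R = [34409/406 19333/406; 19333/406 14961/406]
step 1: K = P̄·Hᵀ·S⁻¹ = [-39477/173680 -24839/173680; -2518/10855 3449/10855]
step 1: x' = x̄ + K·y = [38603/86840, -4031/10855]
step 1: P' = (I − K·H)·P̄ = [17831/86840 -1752/10855; -1752/10855 10292/10855]

step 0: x' = [-1/2, -1], P' = [85/406 -36/203; -36/203 212/203]
step 1: x' = [38603/86840, -4031/10855], P' = [17831/86840 -1752/10855; -1752/10855 10292/10855]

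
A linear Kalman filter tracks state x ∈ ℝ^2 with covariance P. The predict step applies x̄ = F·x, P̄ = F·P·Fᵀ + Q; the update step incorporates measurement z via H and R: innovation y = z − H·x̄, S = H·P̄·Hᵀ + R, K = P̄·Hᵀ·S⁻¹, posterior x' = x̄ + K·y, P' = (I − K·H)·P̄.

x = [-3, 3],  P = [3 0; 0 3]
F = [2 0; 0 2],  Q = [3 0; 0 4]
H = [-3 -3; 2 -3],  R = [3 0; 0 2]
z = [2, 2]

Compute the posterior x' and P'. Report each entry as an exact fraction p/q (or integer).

x' = [-3/38, -74/121]
P' = [15/76 0; 0 16/121]

x̄ = F·x = [-6, 6]
P̄ = F·P·Fᵀ + Q = [15 0; 0 16]
y = z − H·x̄ = [2, 32]
S = H·P̄·Hᵀ + R = [282 54; 54 206]
K = P̄·Hᵀ·S⁻¹ = [-15/76 15/76; -16/121 -24/121]
x' = x̄ + K·y = [-3/38, -74/121]
P' = (I − K·H)·P̄ = [15/76 0; 0 16/121]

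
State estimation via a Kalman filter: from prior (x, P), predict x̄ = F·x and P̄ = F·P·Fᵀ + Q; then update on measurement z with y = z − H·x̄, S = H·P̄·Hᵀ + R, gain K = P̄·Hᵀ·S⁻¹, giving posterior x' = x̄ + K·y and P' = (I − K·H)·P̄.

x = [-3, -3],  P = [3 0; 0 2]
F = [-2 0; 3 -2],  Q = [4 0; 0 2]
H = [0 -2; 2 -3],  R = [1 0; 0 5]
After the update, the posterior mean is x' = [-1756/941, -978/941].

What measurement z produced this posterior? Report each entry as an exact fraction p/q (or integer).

x̄ = F·x = [6, -3]
P̄ = F·P·Fᵀ + Q = [16 -18; -18 37]
S = H·P̄·Hᵀ + R = [149 294; 294 618]
K = P̄·Hᵀ·S⁻¹ = [-506/941 1115/2823; -419/941 -49/1882]
x' − x̄ = [-7402/941, 1845/941] = K·y
y = (KᵀK)⁻¹·Kᵀ·(x' − x̄) = [-3, -24]
z = y + H·x̄ = [-3, -24] + [6, 21] = [3, -3]

z = [3, -3]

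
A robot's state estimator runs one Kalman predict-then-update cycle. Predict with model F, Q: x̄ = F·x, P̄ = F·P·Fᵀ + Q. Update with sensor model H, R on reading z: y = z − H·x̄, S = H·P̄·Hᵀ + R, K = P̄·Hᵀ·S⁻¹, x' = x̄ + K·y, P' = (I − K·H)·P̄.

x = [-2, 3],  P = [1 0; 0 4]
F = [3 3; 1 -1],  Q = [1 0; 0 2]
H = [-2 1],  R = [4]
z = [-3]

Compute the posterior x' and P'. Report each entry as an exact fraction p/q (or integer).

x̄ = F·x = [3, -5]
P̄ = F·P·Fᵀ + Q = [46 -9; -9 7]
y = z − H·x̄ = [8]
S = H·P̄·Hᵀ + R = [231]
K = P̄·Hᵀ·S⁻¹ = [-101/231; 25/231]
x' = x̄ + K·y = [-115/231, -955/231]
P' = (I − K·H)·P̄ = [425/231 446/231; 446/231 992/231]

x' = [-115/231, -955/231]
P' = [425/231 446/231; 446/231 992/231]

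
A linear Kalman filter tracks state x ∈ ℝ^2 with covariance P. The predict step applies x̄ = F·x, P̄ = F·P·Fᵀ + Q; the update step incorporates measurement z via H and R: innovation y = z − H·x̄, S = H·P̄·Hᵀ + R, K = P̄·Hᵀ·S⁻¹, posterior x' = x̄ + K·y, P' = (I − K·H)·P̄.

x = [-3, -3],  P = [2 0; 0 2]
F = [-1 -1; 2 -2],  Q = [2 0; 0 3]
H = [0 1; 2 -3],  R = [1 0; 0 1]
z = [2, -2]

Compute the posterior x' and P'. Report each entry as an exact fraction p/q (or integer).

x̄ = F·x = [6, 0]
P̄ = F·P·Fᵀ + Q = [6 0; 0 19]
y = z − H·x̄ = [2, -14]
S = H·P̄·Hᵀ + R = [20 -57; -57 196]
K = P̄·Hᵀ·S⁻¹ = [684/671 240/671; 475/671 -57/671]
x' = x̄ + K·y = [2034/671, 1748/671]
P' = (I − K·H)·P̄ = [1146/671 684/671; 684/671 475/671]

x' = [2034/671, 1748/671]
P' = [1146/671 684/671; 684/671 475/671]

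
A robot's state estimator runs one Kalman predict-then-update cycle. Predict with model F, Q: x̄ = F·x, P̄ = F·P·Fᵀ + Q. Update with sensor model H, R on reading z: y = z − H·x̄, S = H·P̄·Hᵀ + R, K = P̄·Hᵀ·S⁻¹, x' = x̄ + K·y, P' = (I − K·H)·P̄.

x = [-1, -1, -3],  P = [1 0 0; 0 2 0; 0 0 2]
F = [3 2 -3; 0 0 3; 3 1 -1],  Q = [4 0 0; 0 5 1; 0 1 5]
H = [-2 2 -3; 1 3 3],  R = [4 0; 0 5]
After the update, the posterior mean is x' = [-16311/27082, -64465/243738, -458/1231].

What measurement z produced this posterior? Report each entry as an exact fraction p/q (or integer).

z = [2, -2]

x̄ = F·x = [4, -9, -1]
P̄ = F·P·Fᵀ + Q = [39 -18 19; -18 23 -5; 19 -5 18]
S = H·P̄·Hᵀ + R = [846 -186; -186 329]
K = P̄·Hᵀ·S⁻¹ = [-5383/27082 207/13541; 38609/243738 8083/40623; -115/1231 152/1231]
x' − x̄ = [-124639/27082, 2129177/243738, 773/1231] = K·y
y = (KᵀK)⁻¹·Kᵀ·(x' − x̄) = [25, 24]
z = y + H·x̄ = [25, 24] + [-23, -26] = [2, -2]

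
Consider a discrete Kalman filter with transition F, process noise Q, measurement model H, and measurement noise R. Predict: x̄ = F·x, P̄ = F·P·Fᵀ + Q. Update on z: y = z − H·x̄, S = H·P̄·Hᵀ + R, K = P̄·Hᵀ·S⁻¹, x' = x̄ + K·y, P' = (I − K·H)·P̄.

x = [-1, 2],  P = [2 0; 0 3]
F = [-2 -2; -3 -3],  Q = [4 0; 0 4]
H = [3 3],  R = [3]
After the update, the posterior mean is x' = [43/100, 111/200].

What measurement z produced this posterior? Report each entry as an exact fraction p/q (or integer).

x̄ = F·x = [-2, -3]
P̄ = F·P·Fᵀ + Q = [24 30; 30 49]
S = H·P̄·Hᵀ + R = [1200]
K = P̄·Hᵀ·S⁻¹ = [27/200; 79/400]
x' − x̄ = [243/100, 711/200] = K·y
y = (KᵀK)⁻¹·Kᵀ·(x' − x̄) = [18]
z = y + H·x̄ = [18] + [-15] = [3]

z = [3]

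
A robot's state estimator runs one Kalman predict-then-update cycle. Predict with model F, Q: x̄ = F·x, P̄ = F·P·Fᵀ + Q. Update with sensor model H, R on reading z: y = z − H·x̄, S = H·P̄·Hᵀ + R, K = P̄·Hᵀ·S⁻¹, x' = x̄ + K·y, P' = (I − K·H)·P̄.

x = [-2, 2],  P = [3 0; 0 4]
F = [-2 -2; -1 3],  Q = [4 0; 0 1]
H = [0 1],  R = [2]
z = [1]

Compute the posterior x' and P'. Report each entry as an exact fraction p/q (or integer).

x' = [3, 4/3]
P' = [170/7 -6/7; -6/7 40/21]

x̄ = F·x = [0, 8]
P̄ = F·P·Fᵀ + Q = [32 -18; -18 40]
y = z − H·x̄ = [-7]
S = H·P̄·Hᵀ + R = [42]
K = P̄·Hᵀ·S⁻¹ = [-3/7; 20/21]
x' = x̄ + K·y = [3, 4/3]
P' = (I − K·H)·P̄ = [170/7 -6/7; -6/7 40/21]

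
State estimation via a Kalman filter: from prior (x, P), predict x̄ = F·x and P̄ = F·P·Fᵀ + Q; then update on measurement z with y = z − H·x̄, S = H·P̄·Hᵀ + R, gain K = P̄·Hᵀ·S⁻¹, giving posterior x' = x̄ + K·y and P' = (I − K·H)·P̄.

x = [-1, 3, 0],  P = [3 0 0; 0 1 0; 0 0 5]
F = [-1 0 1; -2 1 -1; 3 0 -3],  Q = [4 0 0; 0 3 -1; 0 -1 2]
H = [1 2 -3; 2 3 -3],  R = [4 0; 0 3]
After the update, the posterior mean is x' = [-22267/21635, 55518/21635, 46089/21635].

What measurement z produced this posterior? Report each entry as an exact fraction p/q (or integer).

z = [-2, -1]

x̄ = F·x = [1, 5, -3]
P̄ = F·P·Fᵀ + Q = [12 1 -24; 1 21 -4; -24 -4 74]
S = H·P̄·Hᵀ + R = [962 1099; 1099 1278]
K = P̄·Hᵀ·S⁻¹ = [1107/21635 724/21635; -14333/21635 13629/21635; -14694/21635 7862/21635]
x' − x̄ = [-43902/21635, -52657/21635, 110994/21635] = K·y
y = (KᵀK)⁻¹·Kᵀ·(x' − x̄) = [-22, -27]
z = y + H·x̄ = [-22, -27] + [20, 26] = [-2, -1]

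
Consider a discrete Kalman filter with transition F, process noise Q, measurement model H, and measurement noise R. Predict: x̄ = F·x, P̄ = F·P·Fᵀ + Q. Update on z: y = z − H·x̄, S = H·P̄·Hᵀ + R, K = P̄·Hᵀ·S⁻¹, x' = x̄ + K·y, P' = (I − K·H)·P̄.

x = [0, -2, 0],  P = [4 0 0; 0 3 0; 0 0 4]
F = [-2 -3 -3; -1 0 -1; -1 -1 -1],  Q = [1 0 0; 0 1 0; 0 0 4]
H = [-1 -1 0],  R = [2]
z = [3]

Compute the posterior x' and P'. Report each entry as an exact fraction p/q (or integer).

x' = [-114/131, -261/131, -71/131]
P' = [480/131 -280/131 99/131; -280/131 338/131 -25/131; 99/131 -25/131 596/131]

x̄ = F·x = [6, 0, 2]
P̄ = F·P·Fᵀ + Q = [80 20 29; 20 9 8; 29 8 15]
y = z − H·x̄ = [9]
S = H·P̄·Hᵀ + R = [131]
K = P̄·Hᵀ·S⁻¹ = [-100/131; -29/131; -37/131]
x' = x̄ + K·y = [-114/131, -261/131, -71/131]
P' = (I − K·H)·P̄ = [480/131 -280/131 99/131; -280/131 338/131 -25/131; 99/131 -25/131 596/131]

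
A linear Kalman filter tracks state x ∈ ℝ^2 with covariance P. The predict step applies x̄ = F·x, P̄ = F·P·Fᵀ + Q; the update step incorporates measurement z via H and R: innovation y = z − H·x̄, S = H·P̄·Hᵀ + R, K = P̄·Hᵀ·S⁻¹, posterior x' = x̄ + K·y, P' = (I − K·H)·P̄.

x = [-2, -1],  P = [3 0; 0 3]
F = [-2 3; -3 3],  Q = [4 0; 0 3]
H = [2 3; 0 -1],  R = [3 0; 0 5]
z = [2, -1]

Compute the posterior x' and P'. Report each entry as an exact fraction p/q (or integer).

x' = [-4756/8015, 1710/1603]
P' = [21093/8015 -2421/1603; -2421/1603 1875/1603]

x̄ = F·x = [1, 3]
P̄ = F·P·Fᵀ + Q = [43 45; 45 57]
y = z − H·x̄ = [-9, 2]
S = H·P̄·Hᵀ + R = [1228 -261; -261 62]
K = P̄·Hᵀ·S⁻¹ = [1957/8015 2421/8015; 261/1603 -375/1603]
x' = x̄ + K·y = [-4756/8015, 1710/1603]
P' = (I − K·H)·P̄ = [21093/8015 -2421/1603; -2421/1603 1875/1603]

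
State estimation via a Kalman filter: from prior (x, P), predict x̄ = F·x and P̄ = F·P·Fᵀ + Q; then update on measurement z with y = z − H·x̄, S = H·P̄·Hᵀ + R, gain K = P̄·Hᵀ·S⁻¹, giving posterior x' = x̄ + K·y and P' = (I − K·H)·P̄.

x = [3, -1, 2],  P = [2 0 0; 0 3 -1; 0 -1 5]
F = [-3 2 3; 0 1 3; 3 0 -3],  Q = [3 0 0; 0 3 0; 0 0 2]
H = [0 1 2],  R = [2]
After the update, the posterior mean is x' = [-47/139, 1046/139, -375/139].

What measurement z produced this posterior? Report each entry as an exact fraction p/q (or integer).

z = [2]

x̄ = F·x = [-5, 5, 3]
P̄ = F·P·Fᵀ + Q = [66 42 -57; 42 45 -42; -57 -42 65]
S = H·P̄·Hᵀ + R = [139]
K = P̄·Hᵀ·S⁻¹ = [-72/139; -39/139; 88/139]
x' − x̄ = [648/139, 351/139, -792/139] = K·y
y = (KᵀK)⁻¹·Kᵀ·(x' − x̄) = [-9]
z = y + H·x̄ = [-9] + [11] = [2]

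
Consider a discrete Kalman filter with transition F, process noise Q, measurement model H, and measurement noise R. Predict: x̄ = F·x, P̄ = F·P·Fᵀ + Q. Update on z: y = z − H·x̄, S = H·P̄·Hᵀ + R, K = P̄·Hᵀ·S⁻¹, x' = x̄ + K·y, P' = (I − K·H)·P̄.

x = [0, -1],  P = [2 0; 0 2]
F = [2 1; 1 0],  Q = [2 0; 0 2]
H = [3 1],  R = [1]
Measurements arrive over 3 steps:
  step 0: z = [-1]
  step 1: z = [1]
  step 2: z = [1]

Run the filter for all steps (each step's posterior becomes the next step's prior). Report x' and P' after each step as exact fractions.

step 0: x' = [-57/137, 32/137], P' = [44/137 -92/137; -92/137 292/137]
step 1: x' = [1318/3797, -597/3797], P' = [1242/3797 -2608/3797; -2608/3797 8130/3797]
step 2: x' = [26599/104229, 28070/104229], P' = [34132/104229 -71740/104229; -71740/104229 223684/104229]

step 0: x̄ = F·x = [-1, 0]
step 0: P̄ = F·P·Fᵀ + Q = [12 4; 4 4]
step 0: y = z − H·x̄ = [2]
step 0: S = H·P̄·Hᵀ + R = [137]
step 0: K = P̄·Hᵀ·S⁻¹ = [40/137; 16/137]
step 0: x' = x̄ + K·y = [-57/137, 32/137]
step 0: P' = (I − K·H)·P̄ = [44/137 -92/137; -92/137 292/137]
step 1: x̄ = F·x = [-82/137, -57/137]
step 1: P̄ = F·P·Fᵀ + Q = [374/137 -4/137; -4/137 318/137]
step 1: y = z − H·x̄ = [440/137]
step 1: S = H·P̄·Hᵀ + R = [3797/137]
step 1: K = P̄·Hᵀ·S⁻¹ = [1118/3797; 306/3797]
step 1: x' = x̄ + K·y = [1318/3797, -597/3797]
step 1: P' = (I − K·H)·P̄ = [1242/3797 -2608/3797; -2608/3797 8130/3797]
step 2: x̄ = F·x = [2039/3797, 1318/3797]
step 2: P̄ = F·P·Fᵀ + Q = [10260/3797 -124/3797; -124/3797 8836/3797]
step 2: y = z − H·x̄ = [-3638/3797]
step 2: S = H·P̄·Hᵀ + R = [104229/3797]
step 2: K = P̄·Hᵀ·S⁻¹ = [30656/104229; 8464/104229]
step 2: x' = x̄ + K·y = [26599/104229, 28070/104229]
step 2: P' = (I − K·H)·P̄ = [34132/104229 -71740/104229; -71740/104229 223684/104229]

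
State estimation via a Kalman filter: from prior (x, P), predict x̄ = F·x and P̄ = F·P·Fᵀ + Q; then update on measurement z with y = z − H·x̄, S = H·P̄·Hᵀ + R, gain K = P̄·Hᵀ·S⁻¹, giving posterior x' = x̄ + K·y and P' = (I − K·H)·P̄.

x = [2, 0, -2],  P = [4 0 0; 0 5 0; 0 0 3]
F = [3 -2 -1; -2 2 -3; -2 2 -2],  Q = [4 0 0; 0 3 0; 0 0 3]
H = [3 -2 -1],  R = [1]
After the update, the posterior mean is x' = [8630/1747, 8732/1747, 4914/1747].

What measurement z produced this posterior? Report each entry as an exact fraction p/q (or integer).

z = [2]

x̄ = F·x = [8, 2, 0]
P̄ = F·P·Fᵀ + Q = [63 -35 -38; -35 66 54; -38 54 51]
S = H·P̄·Hᵀ + R = [1747]
K = P̄·Hᵀ·S⁻¹ = [297/1747; -291/1747; -273/1747]
x' − x̄ = [-5346/1747, 5238/1747, 4914/1747] = K·y
y = (KᵀK)⁻¹·Kᵀ·(x' − x̄) = [-18]
z = y + H·x̄ = [-18] + [20] = [2]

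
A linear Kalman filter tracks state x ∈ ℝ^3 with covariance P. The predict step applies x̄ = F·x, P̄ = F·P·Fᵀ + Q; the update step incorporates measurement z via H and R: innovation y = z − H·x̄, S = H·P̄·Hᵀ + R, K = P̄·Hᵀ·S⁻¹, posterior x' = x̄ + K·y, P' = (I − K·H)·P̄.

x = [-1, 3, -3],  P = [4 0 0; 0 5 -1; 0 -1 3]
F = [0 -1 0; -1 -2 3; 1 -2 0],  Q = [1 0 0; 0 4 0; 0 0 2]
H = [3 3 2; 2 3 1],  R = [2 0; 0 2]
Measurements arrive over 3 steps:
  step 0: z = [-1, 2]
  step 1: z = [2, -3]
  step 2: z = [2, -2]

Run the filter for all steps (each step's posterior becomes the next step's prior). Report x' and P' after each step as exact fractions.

step 0: x' = [-1582/25807, 35147/25807, -60385/25807], P' = [28610/25807 -19224/25807 -8782/25807; -19224/25807 33368/25807 -29390/25807; -8782/25807 -29390/25807 73494/25807]
step 1: x' = [107631529/124320559, -285377079/124320559, 348802996/124320559], P' = [104594950/124320559 -75844904/124320559 -21050072/124320559; -75844904/124320559 141000916/124320559 -129964168/124320559; -21050072/124320559 -129964168/124320559 296225792/124320559]
step 2: x' = [25340448341/38009934826, -67317867181/38009934826, 190426323031/76019869652], P' = [47725893589/57014902239 -11304221457/19004967413 -21890117231/114029804478; -11304221457/19004967413 20483219585/19004967413 -36515643099/38009934826; -21890117231/114029804478 -36515643099/38009934826 514224965773/228059608956]

step 0: x̄ = F·x = [-3, -14, -7]
step 0: P̄ = F·P·Fᵀ + Q = [6 13 10; 13 67 22; 10 22 26]
step 0: y = z − H·x̄ = [64, 57]
step 0: S = H·P̄·Hᵀ + R = [1381 1154; 1154 983]
step 0: K = P̄·Hᵀ·S⁻¹ = [5297/25807 -4617/25807; -8174/25807 16133/25807; 16236/25807 -16120/25807]
step 0: x' = x̄ + K·y = [-1582/25807, 35147/25807, -60385/25807]
step 0: P' = (I − K·H)·P̄ = [28610/25807 -19224/25807 -8782/25807; -19224/25807 33368/25807 -29390/25807; -8782/25807 -29390/25807 73494/25807]
step 1: x̄ = F·x = [-35147/25807, -249867/25807, -71876/25807]
step 1: P̄ = F·P·Fᵀ + Q = [59175/25807 135682/25807 85960/25807; 135682/25807 1255232/25807 254856/25807; 85960/25807 254856/25807 290592/25807]
step 1: y = z − H·x̄ = [1050408/25807, 814350/25807]
step 1: S = H·P̄·Hᵀ + R = [19575713/25807 17163976/25807; 17163976/25807 15377154/25807]
step 1: K = P̄·Hᵀ·S⁻¹ = [22074997/124320559 -19697442/124320559; -32230150/124320559 70674386/124320559; 69704432/124320559 -67883428/124320559]
step 1: x' = x̄ + K·y = [107631529/124320559, -285377079/124320559, 348802996/124320559]
step 1: P' = (I − K·H)·P̄ = [104594950/124320559 -75844904/124320559 -21050072/124320559; -75844904/124320559 141000916/124320559 -129964168/124320559; -21050072/124320559 -129964168/124320559 296225792/124320559]
step 2: x̄ = F·x = [285377079/124320559, 137230147/11301869, 678385687/124320559]
step 2: P̄ = F·P·Fᵀ + Q = [265321475/124320559 54186312/11301869 357846736/124320559; 54186312/11301869 474036710/11301869 106913046/11301869; 357846736/124320559 106913046/11301869 1220619348/124320559]
step 2: y = z − H·x̄ = [-6492856344/124320559, -6026375814/124320559]
step 2: S = H·P̄·Hᵀ + R = [83584218755/124320559 72992862022/124320559; 72992862022/124320559 65100421820/124320559]
step 2: K = P̄·Hᵀ·S⁻¹ = [19549570423/114029804478 -34462529101/228059608956; -8978648715/38009934826 41166788583/76019869652; 119913826189/228059608956 -230617078933/456119217912]
step 2: x' = x̄ + K·y = [25340448341/38009934826, -67317867181/38009934826, 190426323031/76019869652]
step 2: P' = (I − K·H)·P̄ = [47725893589/57014902239 -11304221457/19004967413 -21890117231/114029804478; -11304221457/19004967413 20483219585/19004967413 -36515643099/38009934826; -21890117231/114029804478 -36515643099/38009934826 514224965773/228059608956]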